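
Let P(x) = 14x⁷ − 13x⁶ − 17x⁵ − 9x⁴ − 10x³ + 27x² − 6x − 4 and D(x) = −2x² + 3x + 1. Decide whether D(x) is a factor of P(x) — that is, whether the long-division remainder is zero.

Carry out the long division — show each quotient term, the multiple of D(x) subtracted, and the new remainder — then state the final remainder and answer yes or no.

Step 1: lead(14x⁷ − 13x⁶ − 17x⁵ − 9x⁴ − 10x³ + 27x² − 6x − 4) ÷ lead(D) = 14x⁷ ÷ −2x² = −7x⁵. Subtract (−7x⁵)·D = 14x⁷ − 21x⁶ − 7x⁵. Remainder: 8x⁶ − 10x⁵ − 9x⁴ − 10x³ + 27x² − 6x − 4.
Step 2: lead(8x⁶ − 10x⁵ − 9x⁴ − 10x³ + 27x² − 6x − 4) ÷ lead(D) = 8x⁶ ÷ −2x² = −4x⁴. Subtract (−4x⁴)·D = 8x⁶ − 12x⁵ − 4x⁴. Remainder: 2x⁵ − 5x⁴ − 10x³ + 27x² − 6x − 4.
Step 3: lead(2x⁵ − 5x⁴ − 10x³ + 27x² − 6x − 4) ÷ lead(D) = 2x⁵ ÷ −2x² = −x³. Subtract (−x³)·D = 2x⁵ − 3x⁴ − x³. Remainder: −2x⁴ − 9x³ + 27x² − 6x − 4.
Step 4: lead(−2x⁴ − 9x³ + 27x² − 6x − 4) ÷ lead(D) = −2x⁴ ÷ −2x² = x². Subtract (x²)·D = −2x⁴ + 3x³ + x². Remainder: −12x³ + 26x² − 6x − 4.
Step 5: lead(−12x³ + 26x² − 6x − 4) ÷ lead(D) = −12x³ ÷ −2x² = 6x. Subtract (6x)·D = −12x³ + 18x² + 6x. Remainder: 8x² − 12x − 4.
Step 6: lead(8x² − 12x − 4) ÷ lead(D) = 8x² ÷ −2x² = −4. Subtract (−4)·D = 8x² − 12x − 4. Remainder: 0.

R(x) = 0, so D(x) is a factor of P(x). yes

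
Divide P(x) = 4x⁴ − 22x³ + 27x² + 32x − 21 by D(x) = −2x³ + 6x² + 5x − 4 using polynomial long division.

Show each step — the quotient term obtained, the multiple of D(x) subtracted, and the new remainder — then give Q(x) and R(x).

Step 1: lead(4x⁴ − 22x³ + 27x² + 32x − 21) ÷ lead(D) = 4x⁴ ÷ −2x³ = −2x. Subtract (−2x)·D = 4x⁴ − 12x³ − 10x² + 8x. Remainder: −10x³ + 37x² + 24x − 21.
Step 2: lead(−10x³ + 37x² + 24x − 21) ÷ lead(D) = −10x³ ÷ −2x³ = 5. Subtract (5)·D = −10x³ + 30x² + 25x − 20. Remainder: 7x² − x − 1.

Q(x) = −2x + 5; R(x) = 7x² − x − 1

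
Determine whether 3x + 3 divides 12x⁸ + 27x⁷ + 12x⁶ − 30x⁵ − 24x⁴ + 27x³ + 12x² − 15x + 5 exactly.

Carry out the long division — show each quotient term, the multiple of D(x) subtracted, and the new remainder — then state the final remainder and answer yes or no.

Step 1: lead(12x⁸ + 27x⁷ + 12x⁶ − 30x⁵ − 24x⁴ + 27x³ + 12x² − 15x + 5) ÷ lead(D) = 12x⁸ ÷ 3x = 4x⁷. Subtract (4x⁷)·D = 12x⁸ + 12x⁷. Remainder: 15x⁷ + 12x⁶ − 30x⁵ − 24x⁴ + 27x³ + 12x² − 15x + 5.
Step 2: lead(15x⁷ + 12x⁶ − 30x⁵ − 24x⁴ + 27x³ + 12x² − 15x + 5) ÷ lead(D) = 15x⁷ ÷ 3x = 5x⁶. Subtract (5x⁶)·D = 15x⁷ + 15x⁶. Remainder: −3x⁶ − 30x⁵ − 24x⁴ + 27x³ + 12x² − 15x + 5.
Step 3: lead(−3x⁶ − 30x⁵ − 24x⁴ + 27x³ + 12x² − 15x + 5) ÷ lead(D) = −3x⁶ ÷ 3x = −x⁵. Subtract (−x⁵)·D = −3x⁶ − 3x⁵. Remainder: −27x⁵ − 24x⁴ + 27x³ + 12x² − 15x + 5.
Step 4: lead(−27x⁵ − 24x⁴ + 27x³ + 12x² − 15x + 5) ÷ lead(D) = −27x⁵ ÷ 3x = −9x⁴. Subtract (−9x⁴)·D = −27x⁵ − 27x⁴. Remainder: 3x⁴ + 27x³ + 12x² − 15x + 5.
Step 5: lead(3x⁴ + 27x³ + 12x² − 15x + 5) ÷ lead(D) = 3x⁴ ÷ 3x = x³. Subtract (x³)·D = 3x⁴ + 3x³. Remainder: 24x³ + 12x² − 15x + 5.
Step 6: lead(24x³ + 12x² − 15x + 5) ÷ lead(D) = 24x³ ÷ 3x = 8x². Subtract (8x²)·D = 24x³ + 24x². Remainder: −12x² − 15x + 5.
Step 7: lead(−12x² − 15x + 5) ÷ lead(D) = −12x² ÷ 3x = −4x. Subtract (−4x)·D = −12x² − 12x. Remainder: −3x + 5.
Step 8: lead(−3x + 5) ÷ lead(D) = −3x ÷ 3x = −1. Subtract (−1)·D = −3x − 3. Remainder: 8.

R(x) = 8, so D(x) is not a factor of P(x). no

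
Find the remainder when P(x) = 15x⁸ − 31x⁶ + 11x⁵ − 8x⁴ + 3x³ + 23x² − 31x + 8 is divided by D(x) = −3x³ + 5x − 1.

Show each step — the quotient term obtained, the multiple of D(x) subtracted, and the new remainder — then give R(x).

R(x) = −9x² + 3

Step 1: lead(15x⁸ − 31x⁶ + 11x⁵ − 8x⁴ + 3x³ + 23x² − 31x + 8) ÷ lead(D) = 15x⁸ ÷ −3x³ = −5x⁵. Subtract (−5x⁵)·D = 15x⁸ − 25x⁶ + 5x⁵. Remainder: −6x⁶ + 6x⁵ − 8x⁴ + 3x³ + 23x² − 31x + 8.
Step 2: lead(−6x⁶ + 6x⁵ − 8x⁴ + 3x³ + 23x² − 31x + 8) ÷ lead(D) = −6x⁶ ÷ −3x³ = 2x³. Subtract (2x³)·D = −6x⁶ + 10x⁴ − 2x³. Remainder: 6x⁵ − 18x⁴ + 5x³ + 23x² − 31x + 8.
Step 3: lead(6x⁵ − 18x⁴ + 5x³ + 23x² − 31x + 8) ÷ lead(D) = 6x⁵ ÷ −3x³ = −2x². Subtract (−2x²)·D = 6x⁵ − 10x³ + 2x². Remainder: −18x⁴ + 15x³ + 21x² − 31x + 8.
Step 4: lead(−18x⁴ + 15x³ + 21x² − 31x + 8) ÷ lead(D) = −18x⁴ ÷ −3x³ = 6x. Subtract (6x)·D = −18x⁴ + 30x² − 6x. Remainder: 15x³ − 9x² − 25x + 8.
Step 5: lead(15x³ − 9x² − 25x + 8) ÷ lead(D) = 15x³ ÷ −3x³ = −5. Subtract (−5)·D = 15x³ − 25x + 5. Remainder: −9x² + 3.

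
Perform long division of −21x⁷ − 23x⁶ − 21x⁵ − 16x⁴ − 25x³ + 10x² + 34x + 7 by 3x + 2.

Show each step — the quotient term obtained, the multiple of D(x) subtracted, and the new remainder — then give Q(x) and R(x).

Step 1: lead(−21x⁷ − 23x⁶ − 21x⁵ − 16x⁴ − 25x³ + 10x² + 34x + 7) ÷ lead(D) = −21x⁷ ÷ 3x = −7x⁶. Subtract (−7x⁶)·D = −21x⁷ − 14x⁶. Remainder: −9x⁶ − 21x⁵ − 16x⁴ − 25x³ + 10x² + 34x + 7.
Step 2: lead(−9x⁶ − 21x⁵ − 16x⁴ − 25x³ + 10x² + 34x + 7) ÷ lead(D) = −9x⁶ ÷ 3x = −3x⁵. Subtract (−3x⁵)·D = −9x⁶ − 6x⁵. Remainder: −15x⁵ − 16x⁴ − 25x³ + 10x² + 34x + 7.
Step 3: lead(−15x⁵ − 16x⁴ − 25x³ + 10x² + 34x + 7) ÷ lead(D) = −15x⁵ ÷ 3x = −5x⁴. Subtract (−5x⁴)·D = −15x⁵ − 10x⁴. Remainder: −6x⁴ − 25x³ + 10x² + 34x + 7.
Step 4: lead(−6x⁴ − 25x³ + 10x² + 34x + 7) ÷ lead(D) = −6x⁴ ÷ 3x = −2x³. Subtract (−2x³)·D = −6x⁴ − 4x³. Remainder: −21x³ + 10x² + 34x + 7.
Step 5: lead(−21x³ + 10x² + 34x + 7) ÷ lead(D) = −21x³ ÷ 3x = −7x². Subtract (−7x²)·D = −21x³ − 14x². Remainder: 24x² + 34x + 7.
Step 6: lead(24x² + 34x + 7) ÷ lead(D) = 24x² ÷ 3x = 8x. Subtract (8x)·D = 24x² + 16x. Remainder: 18x + 7.
Step 7: lead(18x + 7) ÷ lead(D) = 18x ÷ 3x = 6. Subtract (6)·D = 18x + 12. Remainder: −5.

Q(x) = −7x⁶ − 3x⁵ − 5x⁴ − 2x³ − 7x² + 8x + 6; R(x) = −5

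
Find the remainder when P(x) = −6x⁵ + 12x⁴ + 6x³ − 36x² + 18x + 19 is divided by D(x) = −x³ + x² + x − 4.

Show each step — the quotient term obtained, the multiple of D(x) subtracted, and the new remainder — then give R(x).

Step 1: lead(−6x⁵ + 12x⁴ + 6x³ − 36x² + 18x + 19) ÷ lead(D) = −6x⁵ ÷ −x³ = 6x². Subtract (6x²)·D = −6x⁵ + 6x⁴ + 6x³ − 24x². Remainder: 6x⁴ − 12x² + 18x + 19.
Step 2: lead(6x⁴ − 12x² + 18x + 19) ÷ lead(D) = 6x⁴ ÷ −x³ = −6x. Subtract (−6x)·D = 6x⁴ − 6x³ − 6x² + 24x. Remainder: 6x³ − 6x² − 6x + 19.
Step 3: lead(6x³ − 6x² − 6x + 19) ÷ lead(D) = 6x³ ÷ −x³ = −6. Subtract (−6)·D = 6x³ − 6x² − 6x + 24. Remainder: −5.

R(x) = −5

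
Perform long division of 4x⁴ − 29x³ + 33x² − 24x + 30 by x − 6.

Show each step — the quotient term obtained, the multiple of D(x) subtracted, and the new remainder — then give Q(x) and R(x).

Q(x) = 4x³ − 5x² + 3x − 6; R(x) = −6

Step 1: lead(4x⁴ − 29x³ + 33x² − 24x + 30) ÷ lead(D) = 4x⁴ ÷ x = 4x³. Subtract (4x³)·D = 4x⁴ − 24x³. Remainder: −5x³ + 33x² − 24x + 30.
Step 2: lead(−5x³ + 33x² − 24x + 30) ÷ lead(D) = −5x³ ÷ x = −5x². Subtract (−5x²)·D = −5x³ + 30x². Remainder: 3x² − 24x + 30.
Step 3: lead(3x² − 24x + 30) ÷ lead(D) = 3x² ÷ x = 3x. Subtract (3x)·D = 3x² − 18x. Remainder: −6x + 30.
Step 4: lead(−6x + 30) ÷ lead(D) = −6x ÷ x = −6. Subtract (−6)·D = −6x + 36. Remainder: −6.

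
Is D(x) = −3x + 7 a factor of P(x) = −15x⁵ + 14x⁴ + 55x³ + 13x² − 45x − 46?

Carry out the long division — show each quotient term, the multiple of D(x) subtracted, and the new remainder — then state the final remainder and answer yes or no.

Step 1: lead(−15x⁵ + 14x⁴ + 55x³ + 13x² − 45x − 46) ÷ lead(D) = −15x⁵ ÷ −3x = 5x⁴. Subtract (5x⁴)·D = −15x⁵ + 35x⁴. Remainder: −21x⁴ + 55x³ + 13x² − 45x − 46.
Step 2: lead(−21x⁴ + 55x³ + 13x² − 45x − 46) ÷ lead(D) = −21x⁴ ÷ −3x = 7x³. Subtract (7x³)·D = −21x⁴ + 49x³. Remainder: 6x³ + 13x² − 45x − 46.
Step 3: lead(6x³ + 13x² − 45x − 46) ÷ lead(D) = 6x³ ÷ −3x = −2x². Subtract (−2x²)·D = 6x³ − 14x². Remainder: 27x² − 45x − 46.
Step 4: lead(27x² − 45x − 46) ÷ lead(D) = 27x² ÷ −3x = −9x. Subtract (−9x)·D = 27x² − 63x. Remainder: 18x − 46.
Step 5: lead(18x − 46) ÷ lead(D) = 18x ÷ −3x = −6. Subtract (−6)·D = 18x − 42. Remainder: −4.

R(x) = −4, so D(x) is not a factor of P(x). no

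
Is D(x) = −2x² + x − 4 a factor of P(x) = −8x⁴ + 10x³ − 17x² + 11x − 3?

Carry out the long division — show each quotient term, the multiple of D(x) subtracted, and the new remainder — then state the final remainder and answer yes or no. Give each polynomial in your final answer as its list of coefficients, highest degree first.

R = [-7], so D(x) is not a factor of P(x). no

Step 1: lead(−8x⁴ + 10x³ − 17x² + 11x − 3) ÷ lead(D) = −8x⁴ ÷ −2x² = 4x². Subtract (4x²)·D = −8x⁴ + 4x³ − 16x². Remainder: 6x³ − x² + 11x − 3.
Step 2: lead(6x³ − x² + 11x − 3) ÷ lead(D) = 6x³ ÷ −2x² = −3x. Subtract (−3x)·D = 6x³ − 3x² + 12x. Remainder: 2x² − x − 3.
Step 3: lead(2x² − x − 3) ÷ lead(D) = 2x² ÷ −2x² = −1. Subtract (−1)·D = 2x² − x + 4. Remainder: −7.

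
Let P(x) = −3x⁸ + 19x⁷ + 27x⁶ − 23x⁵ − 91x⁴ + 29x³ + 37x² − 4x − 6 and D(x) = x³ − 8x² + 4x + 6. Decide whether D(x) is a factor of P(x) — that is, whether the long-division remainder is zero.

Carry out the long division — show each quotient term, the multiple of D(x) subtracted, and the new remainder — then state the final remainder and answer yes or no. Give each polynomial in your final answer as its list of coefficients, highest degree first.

Step 1: lead(−3x⁸ + 19x⁷ + 27x⁶ − 23x⁵ − 91x⁴ + 29x³ + 37x² − 4x − 6) ÷ lead(D) = −3x⁸ ÷ x³ = −3x⁵. Subtract (−3x⁵)·D = −3x⁸ + 24x⁷ − 12x⁶ − 18x⁵. Remainder: −5x⁷ + 39x⁶ − 5x⁵ − 91x⁴ + 29x³ + 37x² − 4x − 6.
Step 2: lead(−5x⁷ + 39x⁶ − 5x⁵ − 91x⁴ + 29x³ + 37x² − 4x − 6) ÷ lead(D) = −5x⁷ ÷ x³ = −5x⁴. Subtract (−5x⁴)·D = −5x⁷ + 40x⁶ − 20x⁵ − 30x⁴. Remainder: −x⁶ + 15x⁵ − 61x⁴ + 29x³ + 37x² − 4x − 6.
Step 3: lead(−x⁶ + 15x⁵ − 61x⁴ + 29x³ + 37x² − 4x − 6) ÷ lead(D) = −x⁶ ÷ x³ = −x³. Subtract (−x³)·D = −x⁶ + 8x⁵ − 4x⁴ − 6x³. Remainder: 7x⁵ − 57x⁴ + 35x³ + 37x² − 4x − 6.
Step 4: lead(7x⁵ − 57x⁴ + 35x³ + 37x² − 4x − 6) ÷ lead(D) = 7x⁵ ÷ x³ = 7x². Subtract (7x²)·D = 7x⁵ − 56x⁴ + 28x³ + 42x². Remainder: −x⁴ + 7x³ − 5x² − 4x − 6.
Step 5: lead(−x⁴ + 7x³ − 5x² − 4x − 6) ÷ lead(D) = −x⁴ ÷ x³ = −x. Subtract (−x)·D = −x⁴ + 8x³ − 4x² − 6x. Remainder: −x³ − x² + 2x − 6.
Step 6: lead(−x³ − x² + 2x − 6) ÷ lead(D) = −x³ ÷ x³ = −1. Subtract (−1)·D = −x³ + 8x² − 4x − 6. Remainder: −9x² + 6x.

R = [-9, 6, 0], so D(x) is not a factor of P(x). no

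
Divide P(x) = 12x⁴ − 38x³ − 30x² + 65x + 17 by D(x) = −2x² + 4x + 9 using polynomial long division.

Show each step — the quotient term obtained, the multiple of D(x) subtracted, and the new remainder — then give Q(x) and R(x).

Q(x) = −6x² + 7x + 2; R(x) = −6x − 1

Step 1: lead(12x⁴ − 38x³ − 30x² + 65x + 17) ÷ lead(D) = 12x⁴ ÷ −2x² = −6x². Subtract (−6x²)·D = 12x⁴ − 24x³ − 54x². Remainder: −14x³ + 24x² + 65x + 17.
Step 2: lead(−14x³ + 24x² + 65x + 17) ÷ lead(D) = −14x³ ÷ −2x² = 7x. Subtract (7x)·D = −14x³ + 28x² + 63x. Remainder: −4x² + 2x + 17.
Step 3: lead(−4x² + 2x + 17) ÷ lead(D) = −4x² ÷ −2x² = 2. Subtract (2)·D = −4x² + 8x + 18. Remainder: −6x − 1.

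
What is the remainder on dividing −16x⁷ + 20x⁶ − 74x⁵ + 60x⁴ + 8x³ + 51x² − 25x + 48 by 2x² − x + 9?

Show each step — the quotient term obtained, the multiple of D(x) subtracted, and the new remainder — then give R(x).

R(x) = 8x − 6

Step 1: lead(−16x⁷ + 20x⁶ − 74x⁵ + 60x⁴ + 8x³ + 51x² − 25x + 48) ÷ lead(D) = −16x⁷ ÷ 2x² = −8x⁵. Subtract (−8x⁵)·D = −16x⁷ + 8x⁶ − 72x⁵. Remainder: 12x⁶ − 2x⁵ + 60x⁴ + 8x³ + 51x² − 25x + 48.
Step 2: lead(12x⁶ − 2x⁵ + 60x⁴ + 8x³ + 51x² − 25x + 48) ÷ lead(D) = 12x⁶ ÷ 2x² = 6x⁴. Subtract (6x⁴)·D = 12x⁶ − 6x⁵ + 54x⁴. Remainder: 4x⁵ + 6x⁴ + 8x³ + 51x² − 25x + 48.
Step 3: lead(4x⁵ + 6x⁴ + 8x³ + 51x² − 25x + 48) ÷ lead(D) = 4x⁵ ÷ 2x² = 2x³. Subtract (2x³)·D = 4x⁵ − 2x⁴ + 18x³. Remainder: 8x⁴ − 10x³ + 51x² − 25x + 48.
Step 4: lead(8x⁴ − 10x³ + 51x² − 25x + 48) ÷ lead(D) = 8x⁴ ÷ 2x² = 4x². Subtract (4x²)·D = 8x⁴ − 4x³ + 36x². Remainder: −6x³ + 15x² − 25x + 48.
Step 5: lead(−6x³ + 15x² − 25x + 48) ÷ lead(D) = −6x³ ÷ 2x² = −3x. Subtract (−3x)·D = −6x³ + 3x² − 27x. Remainder: 12x² + 2x + 48.
Step 6: lead(12x² + 2x + 48) ÷ lead(D) = 12x² ÷ 2x² = 6. Subtract (6)·D = 12x² − 6x + 54. Remainder: 8x − 6.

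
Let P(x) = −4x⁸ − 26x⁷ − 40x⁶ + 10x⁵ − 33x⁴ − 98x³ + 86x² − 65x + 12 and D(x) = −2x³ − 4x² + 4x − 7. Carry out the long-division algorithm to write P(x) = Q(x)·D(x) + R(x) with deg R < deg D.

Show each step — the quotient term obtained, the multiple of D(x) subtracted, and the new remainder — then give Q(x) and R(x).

Step 1: lead(−4x⁸ − 26x⁷ − 40x⁶ + 10x⁵ − 33x⁴ − 98x³ + 86x² − 65x + 12) ÷ lead(D) = −4x⁸ ÷ −2x³ = 2x⁵. Subtract (2x⁵)·D = −4x⁸ − 8x⁷ + 8x⁶ − 14x⁵. Remainder: −18x⁷ − 48x⁶ + 24x⁵ − 33x⁴ − 98x³ + 86x² − 65x + 12.
Step 2: lead(−18x⁷ − 48x⁶ + 24x⁵ − 33x⁴ − 98x³ + 86x² − 65x + 12) ÷ lead(D) = −18x⁷ ÷ −2x³ = 9x⁴. Subtract (9x⁴)·D = −18x⁷ − 36x⁶ + 36x⁵ − 63x⁴. Remainder: −12x⁶ − 12x⁵ + 30x⁴ − 98x³ + 86x² − 65x + 12.
Step 3: lead(−12x⁶ − 12x⁵ + 30x⁴ − 98x³ + 86x² − 65x + 12) ÷ lead(D) = −12x⁶ ÷ −2x³ = 6x³. Subtract (6x³)·D = −12x⁶ − 24x⁵ + 24x⁴ − 42x³. Remainder: 12x⁵ + 6x⁴ − 56x³ + 86x² − 65x + 12.
Step 4: lead(12x⁵ + 6x⁴ − 56x³ + 86x² − 65x + 12) ÷ lead(D) = 12x⁵ ÷ −2x³ = −6x². Subtract (−6x²)·D = 12x⁵ + 24x⁴ − 24x³ + 42x². Remainder: −18x⁴ − 32x³ + 44x² − 65x + 12.
Step 5: lead(−18x⁴ − 32x³ + 44x² − 65x + 12) ÷ lead(D) = −18x⁴ ÷ −2x³ = 9x. Subtract (9x)·D = −18x⁴ − 36x³ + 36x² − 63x. Remainder: 4x³ + 8x² − 2x + 12.
Step 6: lead(4x³ + 8x² − 2x + 12) ÷ lead(D) = 4x³ ÷ −2x³ = −2. Subtract (−2)·D = 4x³ + 8x² − 8x + 14. Remainder: 6x − 2.

Q(x) = 2x⁵ + 9x⁴ + 6x³ − 6x² + 9x − 2; R(x) = 6x − 2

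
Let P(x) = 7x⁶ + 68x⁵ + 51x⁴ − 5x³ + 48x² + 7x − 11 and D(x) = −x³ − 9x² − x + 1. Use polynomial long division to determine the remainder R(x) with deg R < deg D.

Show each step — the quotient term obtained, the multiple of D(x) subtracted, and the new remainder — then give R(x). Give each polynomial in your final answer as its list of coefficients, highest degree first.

R = [-5]

Step 1: lead(7x⁶ + 68x⁵ + 51x⁴ − 5x³ + 48x² + 7x − 11) ÷ lead(D) = 7x⁶ ÷ −x³ = −7x³. Subtract (−7x³)·D = 7x⁶ + 63x⁵ + 7x⁴ − 7x³. Remainder: 5x⁵ + 44x⁴ + 2x³ + 48x² + 7x − 11.
Step 2: lead(5x⁵ + 44x⁴ + 2x³ + 48x² + 7x − 11) ÷ lead(D) = 5x⁵ ÷ −x³ = −5x². Subtract (−5x²)·D = 5x⁵ + 45x⁴ + 5x³ − 5x². Remainder: −x⁴ − 3x³ + 53x² + 7x − 11.
Step 3: lead(−x⁴ − 3x³ + 53x² + 7x − 11) ÷ lead(D) = −x⁴ ÷ −x³ = x. Subtract (x)·D = −x⁴ − 9x³ − x² + x. Remainder: 6x³ + 54x² + 6x − 11.
Step 4: lead(6x³ + 54x² + 6x − 11) ÷ lead(D) = 6x³ ÷ −x³ = −6. Subtract (−6)·D = 6x³ + 54x² + 6x − 6. Remainder: −5.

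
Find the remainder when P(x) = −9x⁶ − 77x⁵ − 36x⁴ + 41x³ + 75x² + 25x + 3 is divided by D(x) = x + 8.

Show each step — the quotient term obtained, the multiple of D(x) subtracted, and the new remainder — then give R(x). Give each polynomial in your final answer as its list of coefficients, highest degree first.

R = [-5]

Step 1: lead(−9x⁶ − 77x⁵ − 36x⁴ + 41x³ + 75x² + 25x + 3) ÷ lead(D) = −9x⁶ ÷ x = −9x⁵. Subtract (−9x⁵)·D = −9x⁶ − 72x⁵. Remainder: −5x⁵ − 36x⁴ + 41x³ + 75x² + 25x + 3.
Step 2: lead(−5x⁵ − 36x⁴ + 41x³ + 75x² + 25x + 3) ÷ lead(D) = −5x⁵ ÷ x = −5x⁴. Subtract (−5x⁴)·D = −5x⁵ − 40x⁴. Remainder: 4x⁴ + 41x³ + 75x² + 25x + 3.
Step 3: lead(4x⁴ + 41x³ + 75x² + 25x + 3) ÷ lead(D) = 4x⁴ ÷ x = 4x³. Subtract (4x³)·D = 4x⁴ + 32x³. Remainder: 9x³ + 75x² + 25x + 3.
Step 4: lead(9x³ + 75x² + 25x + 3) ÷ lead(D) = 9x³ ÷ x = 9x². Subtract (9x²)·D = 9x³ + 72x². Remainder: 3x² + 25x + 3.
Step 5: lead(3x² + 25x + 3) ÷ lead(D) = 3x² ÷ x = 3x. Subtract (3x)·D = 3x² + 24x. Remainder: x + 3.
Step 6: lead(x + 3) ÷ lead(D) = x ÷ x = 1. Subtract (1)·D = x + 8. Remainder: −5.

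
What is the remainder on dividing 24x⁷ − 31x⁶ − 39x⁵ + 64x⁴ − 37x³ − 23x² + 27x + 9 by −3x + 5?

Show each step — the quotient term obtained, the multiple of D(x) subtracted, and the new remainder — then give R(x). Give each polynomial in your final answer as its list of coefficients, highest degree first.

Step 1: lead(24x⁷ − 31x⁶ − 39x⁵ + 64x⁴ − 37x³ − 23x² + 27x + 9) ÷ lead(D) = 24x⁷ ÷ −3x = −8x⁶. Subtract (−8x⁶)·D = 24x⁷ − 40x⁶. Remainder: 9x⁶ − 39x⁵ + 64x⁴ − 37x³ − 23x² + 27x + 9.
Step 2: lead(9x⁶ − 39x⁵ + 64x⁴ − 37x³ − 23x² + 27x + 9) ÷ lead(D) = 9x⁶ ÷ −3x = −3x⁵. Subtract (−3x⁵)·D = 9x⁶ − 15x⁵. Remainder: −24x⁵ + 64x⁴ − 37x³ − 23x² + 27x + 9.
Step 3: lead(−24x⁵ + 64x⁴ − 37x³ − 23x² + 27x + 9) ÷ lead(D) = −24x⁵ ÷ −3x = 8x⁴. Subtract (8x⁴)·D = −24x⁵ + 40x⁴. Remainder: 24x⁴ − 37x³ − 23x² + 27x + 9.
Step 4: lead(24x⁴ − 37x³ − 23x² + 27x + 9) ÷ lead(D) = 24x⁴ ÷ −3x = −8x³. Subtract (−8x³)·D = 24x⁴ − 40x³. Remainder: 3x³ − 23x² + 27x + 9.
Step 5: lead(3x³ − 23x² + 27x + 9) ÷ lead(D) = 3x³ ÷ −3x = −x². Subtract (−x²)·D = 3x³ − 5x². Remainder: −18x² + 27x + 9.
Step 6: lead(−18x² + 27x + 9) ÷ lead(D) = −18x² ÷ −3x = 6x. Subtract (6x)·D = −18x² + 30x. Remainder: −3x + 9.
Step 7: lead(−3x + 9) ÷ lead(D) = −3x ÷ −3x = 1. Subtract (1)·D = −3x + 5. Remainder: 4.

R = [4]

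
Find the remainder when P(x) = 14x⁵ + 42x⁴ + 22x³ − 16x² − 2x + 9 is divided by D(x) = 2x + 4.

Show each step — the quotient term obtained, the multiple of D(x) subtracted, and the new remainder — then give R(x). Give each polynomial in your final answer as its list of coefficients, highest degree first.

R = [-3]

Step 1: lead(14x⁵ + 42x⁴ + 22x³ − 16x² − 2x + 9) ÷ lead(D) = 14x⁵ ÷ 2x = 7x⁴. Subtract (7x⁴)·D = 14x⁵ + 28x⁴. Remainder: 14x⁴ + 22x³ − 16x² − 2x + 9.
Step 2: lead(14x⁴ + 22x³ − 16x² − 2x + 9) ÷ lead(D) = 14x⁴ ÷ 2x = 7x³. Subtract (7x³)·D = 14x⁴ + 28x³. Remainder: −6x³ − 16x² − 2x + 9.
Step 3: lead(−6x³ − 16x² − 2x + 9) ÷ lead(D) = −6x³ ÷ 2x = −3x². Subtract (−3x²)·D = −6x³ − 12x². Remainder: −4x² − 2x + 9.
Step 4: lead(−4x² − 2x + 9) ÷ lead(D) = −4x² ÷ 2x = −2x. Subtract (−2x)·D = −4x² − 8x. Remainder: 6x + 9.
Step 5: lead(6x + 9) ÷ lead(D) = 6x ÷ 2x = 3. Subtract (3)·D = 6x + 12. Remainder: −3.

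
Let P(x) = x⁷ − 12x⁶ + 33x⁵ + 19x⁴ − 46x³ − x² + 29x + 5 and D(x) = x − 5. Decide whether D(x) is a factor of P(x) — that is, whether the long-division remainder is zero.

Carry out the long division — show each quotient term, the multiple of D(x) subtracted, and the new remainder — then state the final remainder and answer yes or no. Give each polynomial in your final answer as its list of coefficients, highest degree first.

R = [0], so D(x) is a factor of P(x). yes

Step 1: lead(x⁷ − 12x⁶ + 33x⁵ + 19x⁴ − 46x³ − x² + 29x + 5) ÷ lead(D) = x⁷ ÷ x = x⁶. Subtract (x⁶)·D = x⁷ − 5x⁶. Remainder: −7x⁶ + 33x⁵ + 19x⁴ − 46x³ − x² + 29x + 5.
Step 2: lead(−7x⁶ + 33x⁵ + 19x⁴ − 46x³ − x² + 29x + 5) ÷ lead(D) = −7x⁶ ÷ x = −7x⁵. Subtract (−7x⁵)·D = −7x⁶ + 35x⁵. Remainder: −2x⁵ + 19x⁴ − 46x³ − x² + 29x + 5.
Step 3: lead(−2x⁵ + 19x⁴ − 46x³ − x² + 29x + 5) ÷ lead(D) = −2x⁵ ÷ x = −2x⁴. Subtract (−2x⁴)·D = −2x⁵ + 10x⁴. Remainder: 9x⁴ − 46x³ − x² + 29x + 5.
Step 4: lead(9x⁴ − 46x³ − x² + 29x + 5) ÷ lead(D) = 9x⁴ ÷ x = 9x³. Subtract (9x³)·D = 9x⁴ − 45x³. Remainder: −x³ − x² + 29x + 5.
Step 5: lead(−x³ − x² + 29x + 5) ÷ lead(D) = −x³ ÷ x = −x². Subtract (−x²)·D = −x³ + 5x². Remainder: −6x² + 29x + 5.
Step 6: lead(−6x² + 29x + 5) ÷ lead(D) = −6x² ÷ x = −6x. Subtract (−6x)·D = −6x² + 30x. Remainder: −x + 5.
Step 7: lead(−x + 5) ÷ lead(D) = −x ÷ x = −1. Subtract (−1)·D = −x + 5. Remainder: 0.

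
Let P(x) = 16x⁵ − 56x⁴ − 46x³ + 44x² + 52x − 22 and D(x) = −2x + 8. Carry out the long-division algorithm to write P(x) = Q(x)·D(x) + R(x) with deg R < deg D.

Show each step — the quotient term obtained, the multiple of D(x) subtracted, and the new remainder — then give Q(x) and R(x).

Q(x) = −8x⁴ − 4x³ + 7x² + 6x − 2; R(x) = −6

Step 1: lead(16x⁵ − 56x⁴ − 46x³ + 44x² + 52x − 22) ÷ lead(D) = 16x⁵ ÷ −2x = −8x⁴. Subtract (−8x⁴)·D = 16x⁵ − 64x⁴. Remainder: 8x⁴ − 46x³ + 44x² + 52x − 22.
Step 2: lead(8x⁴ − 46x³ + 44x² + 52x − 22) ÷ lead(D) = 8x⁴ ÷ −2x = −4x³. Subtract (−4x³)·D = 8x⁴ − 32x³. Remainder: −14x³ + 44x² + 52x − 22.
Step 3: lead(−14x³ + 44x² + 52x − 22) ÷ lead(D) = −14x³ ÷ −2x = 7x². Subtract (7x²)·D = −14x³ + 56x². Remainder: −12x² + 52x − 22.
Step 4: lead(−12x² + 52x − 22) ÷ lead(D) = −12x² ÷ −2x = 6x. Subtract (6x)·D = −12x² + 48x. Remainder: 4x − 22.
Step 5: lead(4x − 22) ÷ lead(D) = 4x ÷ −2x = −2. Subtract (−2)·D = 4x − 16. Remainder: −6.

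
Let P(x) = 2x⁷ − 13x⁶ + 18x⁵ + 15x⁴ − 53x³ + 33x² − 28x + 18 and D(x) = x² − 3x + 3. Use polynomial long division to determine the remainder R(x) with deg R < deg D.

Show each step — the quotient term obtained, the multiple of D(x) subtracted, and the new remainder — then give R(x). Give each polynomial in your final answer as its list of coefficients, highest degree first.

Step 1: lead(2x⁷ − 13x⁶ + 18x⁵ + 15x⁴ − 53x³ + 33x² − 28x + 18) ÷ lead(D) = 2x⁷ ÷ x² = 2x⁵. Subtract (2x⁵)·D = 2x⁷ − 6x⁶ + 6x⁵. Remainder: −7x⁶ + 12x⁵ + 15x⁴ − 53x³ + 33x² − 28x + 18.
Step 2: lead(−7x⁶ + 12x⁵ + 15x⁴ − 53x³ + 33x² − 28x + 18) ÷ lead(D) = −7x⁶ ÷ x² = −7x⁴. Subtract (−7x⁴)·D = −7x⁶ + 21x⁵ − 21x⁴. Remainder: −9x⁵ + 36x⁴ − 53x³ + 33x² − 28x + 18.
Step 3: lead(−9x⁵ + 36x⁴ − 53x³ + 33x² − 28x + 18) ÷ lead(D) = −9x⁵ ÷ x² = −9x³. Subtract (−9x³)·D = −9x⁵ + 27x⁴ − 27x³. Remainder: 9x⁴ − 26x³ + 33x² − 28x + 18.
Step 4: lead(9x⁴ − 26x³ + 33x² − 28x + 18) ÷ lead(D) = 9x⁴ ÷ x² = 9x². Subtract (9x²)·D = 9x⁴ − 27x³ + 27x². Remainder: x³ + 6x² − 28x + 18.
Step 5: lead(x³ + 6x² − 28x + 18) ÷ lead(D) = x³ ÷ x² = x. Subtract (x)·D = x³ − 3x² + 3x. Remainder: 9x² − 31x + 18.
Step 6: lead(9x² − 31x + 18) ÷ lead(D) = 9x² ÷ x² = 9. Subtract (9)·D = 9x² − 27x + 27. Remainder: −4x − 9.

R = [-4, -9]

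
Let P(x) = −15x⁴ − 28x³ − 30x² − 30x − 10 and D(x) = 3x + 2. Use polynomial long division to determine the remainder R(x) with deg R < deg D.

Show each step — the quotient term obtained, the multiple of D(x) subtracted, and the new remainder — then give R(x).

Step 1: lead(−15x⁴ − 28x³ − 30x² − 30x − 10) ÷ lead(D) = −15x⁴ ÷ 3x = −5x³. Subtract (−5x³)·D = −15x⁴ − 10x³. Remainder: −18x³ − 30x² − 30x − 10.
Step 2: lead(−18x³ − 30x² − 30x − 10) ÷ lead(D) = −18x³ ÷ 3x = −6x². Subtract (−6x²)·D = −18x³ − 12x². Remainder: −18x² − 30x − 10.
Step 3: lead(−18x² − 30x − 10) ÷ lead(D) = −18x² ÷ 3x = −6x. Subtract (−6x)·D = −18x² − 12x. Remainder: −18x − 10.
Step 4: lead(−18x − 10) ÷ lead(D) = −18x ÷ 3x = −6. Subtract (−6)·D = −18x − 12. Remainder: 2.

R(x) = 2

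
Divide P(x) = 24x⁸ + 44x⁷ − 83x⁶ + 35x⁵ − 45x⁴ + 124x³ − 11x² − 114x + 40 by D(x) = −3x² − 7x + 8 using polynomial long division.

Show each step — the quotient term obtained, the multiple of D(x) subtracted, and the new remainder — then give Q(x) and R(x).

Step 1: lead(24x⁸ + 44x⁷ − 83x⁶ + 35x⁵ − 45x⁴ + 124x³ − 11x² − 114x + 40) ÷ lead(D) = 24x⁸ ÷ −3x² = −8x⁶. Subtract (−8x⁶)·D = 24x⁸ + 56x⁷ − 64x⁶. Remainder: −12x⁷ − 19x⁶ + 35x⁵ − 45x⁴ + 124x³ − 11x² − 114x + 40.
Step 2: lead(−12x⁷ − 19x⁶ + 35x⁵ − 45x⁴ + 124x³ − 11x² − 114x + 40) ÷ lead(D) = −12x⁷ ÷ −3x² = 4x⁵. Subtract (4x⁵)·D = −12x⁷ − 28x⁶ + 32x⁵. Remainder: 9x⁶ + 3x⁵ − 45x⁴ + 124x³ − 11x² − 114x + 40.
Step 3: lead(9x⁶ + 3x⁵ − 45x⁴ + 124x³ − 11x² − 114x + 40) ÷ lead(D) = 9x⁶ ÷ −3x² = −3x⁴. Subtract (−3x⁴)·D = 9x⁶ + 21x⁵ − 24x⁴. Remainder: −18x⁵ − 21x⁴ + 124x³ − 11x² − 114x + 40.
Step 4: lead(−18x⁵ − 21x⁴ + 124x³ − 11x² − 114x + 40) ÷ lead(D) = −18x⁵ ÷ −3x² = 6x³. Subtract (6x³)·D = −18x⁵ − 42x⁴ + 48x³. Remainder: 21x⁴ + 76x³ − 11x² − 114x + 40.
Step 5: lead(21x⁴ + 76x³ − 11x² − 114x + 40) ÷ lead(D) = 21x⁴ ÷ −3x² = −7x². Subtract (−7x²)·D = 21x⁴ + 49x³ − 56x². Remainder: 27x³ + 45x² − 114x + 40.
Step 6: lead(27x³ + 45x² − 114x + 40) ÷ lead(D) = 27x³ ÷ −3x² = −9x. Subtract (−9x)·D = 27x³ + 63x² − 72x. Remainder: −18x² − 42x + 40.
Step 7: lead(−18x² − 42x + 40) ÷ lead(D) = −18x² ÷ −3x² = 6. Subtract (6)·D = −18x² − 42x + 48. Remainder: −8.

Q(x) = −8x⁶ + 4x⁵ − 3x⁴ + 6x³ − 7x² − 9x + 6; R(x) = −8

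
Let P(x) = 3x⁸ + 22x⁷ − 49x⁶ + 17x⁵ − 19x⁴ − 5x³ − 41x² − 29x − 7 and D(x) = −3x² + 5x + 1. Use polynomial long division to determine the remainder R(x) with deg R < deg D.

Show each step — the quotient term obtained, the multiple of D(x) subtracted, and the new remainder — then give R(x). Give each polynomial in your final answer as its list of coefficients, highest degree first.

R = [-5, -4]

Step 1: lead(3x⁸ + 22x⁷ − 49x⁶ + 17x⁵ − 19x⁴ − 5x³ − 41x² − 29x − 7) ÷ lead(D) = 3x⁸ ÷ −3x² = −x⁶. Subtract (−x⁶)·D = 3x⁸ − 5x⁷ − x⁶. Remainder: 27x⁷ − 48x⁶ + 17x⁵ − 19x⁴ − 5x³ − 41x² − 29x − 7.
Step 2: lead(27x⁷ − 48x⁶ + 17x⁵ − 19x⁴ − 5x³ − 41x² − 29x − 7) ÷ lead(D) = 27x⁷ ÷ −3x² = −9x⁵. Subtract (−9x⁵)·D = 27x⁷ − 45x⁶ − 9x⁵. Remainder: −3x⁶ + 26x⁵ − 19x⁴ − 5x³ − 41x² − 29x − 7.
Step 3: lead(−3x⁶ + 26x⁵ − 19x⁴ − 5x³ − 41x² − 29x − 7) ÷ lead(D) = −3x⁶ ÷ −3x² = x⁴. Subtract (x⁴)·D = −3x⁶ + 5x⁵ + x⁴. Remainder: 21x⁵ − 20x⁴ − 5x³ − 41x² − 29x − 7.
Step 4: lead(21x⁵ − 20x⁴ − 5x³ − 41x² − 29x − 7) ÷ lead(D) = 21x⁵ ÷ −3x² = −7x³. Subtract (−7x³)·D = 21x⁵ − 35x⁴ − 7x³. Remainder: 15x⁴ + 2x³ − 41x² − 29x − 7.
Step 5: lead(15x⁴ + 2x³ − 41x² − 29x − 7) ÷ lead(D) = 15x⁴ ÷ −3x² = −5x². Subtract (−5x²)·D = 15x⁴ − 25x³ − 5x². Remainder: 27x³ − 36x² − 29x − 7.
Step 6: lead(27x³ − 36x² − 29x − 7) ÷ lead(D) = 27x³ ÷ −3x² = −9x. Subtract (−9x)·D = 27x³ − 45x² − 9x. Remainder: 9x² − 20x − 7.
Step 7: lead(9x² − 20x − 7) ÷ lead(D) = 9x² ÷ −3x² = −3. Subtract (−3)·D = 9x² − 15x − 3. Remainder: −5x − 4.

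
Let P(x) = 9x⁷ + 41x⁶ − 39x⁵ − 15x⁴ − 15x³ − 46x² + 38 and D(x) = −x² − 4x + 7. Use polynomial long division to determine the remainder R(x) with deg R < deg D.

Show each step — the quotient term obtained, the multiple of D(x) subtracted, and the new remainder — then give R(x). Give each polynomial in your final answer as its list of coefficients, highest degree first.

Step 1: lead(9x⁷ + 41x⁶ − 39x⁵ − 15x⁴ − 15x³ − 46x² + 38) ÷ lead(D) = 9x⁷ ÷ −x² = −9x⁵. Subtract (−9x⁵)·D = 9x⁷ + 36x⁶ − 63x⁵. Remainder: 5x⁶ + 24x⁵ − 15x⁴ − 15x³ − 46x² + 38.
Step 2: lead(5x⁶ + 24x⁵ − 15x⁴ − 15x³ − 46x² + 38) ÷ lead(D) = 5x⁶ ÷ −x² = −5x⁴. Subtract (−5x⁴)·D = 5x⁶ + 20x⁵ − 35x⁴. Remainder: 4x⁵ + 20x⁴ − 15x³ − 46x² + 38.
Step 3: lead(4x⁵ + 20x⁴ − 15x³ − 46x² + 38) ÷ lead(D) = 4x⁵ ÷ −x² = −4x³. Subtract (−4x³)·D = 4x⁵ + 16x⁴ − 28x³. Remainder: 4x⁴ + 13x³ − 46x² + 38.
Step 4: lead(4x⁴ + 13x³ − 46x² + 38) ÷ lead(D) = 4x⁴ ÷ −x² = −4x². Subtract (−4x²)·D = 4x⁴ + 16x³ − 28x². Remainder: −3x³ − 18x² + 38.
Step 5: lead(−3x³ − 18x² + 38) ÷ lead(D) = −3x³ ÷ −x² = 3x. Subtract (3x)·D = −3x³ − 12x² + 21x. Remainder: −6x² − 21x + 38.
Step 6: lead(−6x² − 21x + 38) ÷ lead(D) = −6x² ÷ −x² = 6. Subtract (6)·D = −6x² − 24x + 42. Remainder: 3x − 4.

R = [3, -4]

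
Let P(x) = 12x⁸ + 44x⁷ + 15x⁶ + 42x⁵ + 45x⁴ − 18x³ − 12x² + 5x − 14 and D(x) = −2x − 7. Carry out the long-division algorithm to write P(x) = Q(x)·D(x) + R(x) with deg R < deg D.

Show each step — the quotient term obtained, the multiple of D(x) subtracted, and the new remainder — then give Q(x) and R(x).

Step 1: lead(12x⁸ + 44x⁷ + 15x⁶ + 42x⁵ + 45x⁴ − 18x³ − 12x² + 5x − 14) ÷ lead(D) = 12x⁸ ÷ −2x = −6x⁷. Subtract (−6x⁷)·D = 12x⁸ + 42x⁷. Remainder: 2x⁷ + 15x⁶ + 42x⁵ + 45x⁴ − 18x³ − 12x² + 5x − 14.
Step 2: lead(2x⁷ + 15x⁶ + 42x⁵ + 45x⁴ − 18x³ − 12x² + 5x − 14) ÷ lead(D) = 2x⁷ ÷ −2x = −x⁶. Subtract (−x⁶)·D = 2x⁷ + 7x⁶. Remainder: 8x⁶ + 42x⁵ + 45x⁴ − 18x³ − 12x² + 5x − 14.
Step 3: lead(8x⁶ + 42x⁵ + 45x⁴ − 18x³ − 12x² + 5x − 14) ÷ lead(D) = 8x⁶ ÷ −2x = −4x⁵. Subtract (−4x⁵)·D = 8x⁶ + 28x⁵. Remainder: 14x⁵ + 45x⁴ − 18x³ − 12x² + 5x − 14.
Step 4: lead(14x⁵ + 45x⁴ − 18x³ − 12x² + 5x − 14) ÷ lead(D) = 14x⁵ ÷ −2x = −7x⁴. Subtract (−7x⁴)·D = 14x⁵ + 49x⁴. Remainder: −4x⁴ − 18x³ − 12x² + 5x − 14.
Step 5: lead(−4x⁴ − 18x³ − 12x² + 5x − 14) ÷ lead(D) = −4x⁴ ÷ −2x = 2x³. Subtract (2x³)·D = −4x⁴ − 14x³. Remainder: −4x³ − 12x² + 5x − 14.
Step 6: lead(−4x³ − 12x² + 5x − 14) ÷ lead(D) = −4x³ ÷ −2x = 2x². Subtract (2x²)·D = −4x³ − 14x². Remainder: 2x² + 5x − 14.
Step 7: lead(2x² + 5x − 14) ÷ lead(D) = 2x² ÷ −2x = −x. Subtract (−x)·D = 2x² + 7x. Remainder: −2x − 14.
Step 8: lead(−2x − 14) ÷ lead(D) = −2x ÷ −2x = 1. Subtract (1)·D = −2x − 7. Remainder: −7.

Q(x) = −6x⁷ − x⁶ − 4x⁵ − 7x⁴ + 2x³ + 2x² − x + 1; R(x) = −7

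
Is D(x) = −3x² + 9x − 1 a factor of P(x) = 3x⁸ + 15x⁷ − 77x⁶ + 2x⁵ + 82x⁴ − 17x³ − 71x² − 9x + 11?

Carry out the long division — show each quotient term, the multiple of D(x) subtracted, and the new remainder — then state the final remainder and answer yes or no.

R(x) = 9, so D(x) is not a factor of P(x). no

Step 1: lead(3x⁸ + 15x⁷ − 77x⁶ + 2x⁵ + 82x⁴ − 17x³ − 71x² − 9x + 11) ÷ lead(D) = 3x⁸ ÷ −3x² = −x⁶. Subtract (−x⁶)·D = 3x⁸ − 9x⁷ + x⁶. Remainder: 24x⁷ − 78x⁶ + 2x⁵ + 82x⁴ − 17x³ − 71x² − 9x + 11.
Step 2: lead(24x⁷ − 78x⁶ + 2x⁵ + 82x⁴ − 17x³ − 71x² − 9x + 11) ÷ lead(D) = 24x⁷ ÷ −3x² = −8x⁵. Subtract (−8x⁵)·D = 24x⁷ − 72x⁶ + 8x⁵. Remainder: −6x⁶ − 6x⁵ + 82x⁴ − 17x³ − 71x² − 9x + 11.
Step 3: lead(−6x⁶ − 6x⁵ + 82x⁴ − 17x³ − 71x² − 9x + 11) ÷ lead(D) = −6x⁶ ÷ −3x² = 2x⁴. Subtract (2x⁴)·D = −6x⁶ + 18x⁵ − 2x⁴. Remainder: −24x⁵ + 84x⁴ − 17x³ − 71x² − 9x + 11.
Step 4: lead(−24x⁵ + 84x⁴ − 17x³ − 71x² − 9x + 11) ÷ lead(D) = −24x⁵ ÷ −3x² = 8x³. Subtract (8x³)·D = −24x⁵ + 72x⁴ − 8x³. Remainder: 12x⁴ − 9x³ − 71x² − 9x + 11.
Step 5: lead(12x⁴ − 9x³ − 71x² − 9x + 11) ÷ lead(D) = 12x⁴ ÷ −3x² = −4x². Subtract (−4x²)·D = 12x⁴ − 36x³ + 4x². Remainder: 27x³ − 75x² − 9x + 11.
Step 6: lead(27x³ − 75x² − 9x + 11) ÷ lead(D) = 27x³ ÷ −3x² = −9x. Subtract (−9x)·D = 27x³ − 81x² + 9x. Remainder: 6x² − 18x + 11.
Step 7: lead(6x² − 18x + 11) ÷ lead(D) = 6x² ÷ −3x² = −2. Subtract (−2)·D = 6x² − 18x + 2. Remainder: 9.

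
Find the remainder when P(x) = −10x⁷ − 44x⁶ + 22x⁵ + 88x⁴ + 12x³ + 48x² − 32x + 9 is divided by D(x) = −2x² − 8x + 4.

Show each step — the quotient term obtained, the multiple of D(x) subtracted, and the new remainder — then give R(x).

Step 1: lead(−10x⁷ − 44x⁶ + 22x⁵ + 88x⁴ + 12x³ + 48x² − 32x + 9) ÷ lead(D) = −10x⁷ ÷ −2x² = 5x⁵. Subtract (5x⁵)·D = −10x⁷ − 40x⁶ + 20x⁵. Remainder: −4x⁶ + 2x⁵ + 88x⁴ + 12x³ + 48x² − 32x + 9.
Step 2: lead(−4x⁶ + 2x⁵ + 88x⁴ + 12x³ + 48x² − 32x + 9) ÷ lead(D) = −4x⁶ ÷ −2x² = 2x⁴. Subtract (2x⁴)·D = −4x⁶ − 16x⁵ + 8x⁴. Remainder: 18x⁵ + 80x⁴ + 12x³ + 48x² − 32x + 9.
Step 3: lead(18x⁵ + 80x⁴ + 12x³ + 48x² − 32x + 9) ÷ lead(D) = 18x⁵ ÷ −2x² = −9x³. Subtract (−9x³)·D = 18x⁵ + 72x⁴ − 36x³. Remainder: 8x⁴ + 48x³ + 48x² − 32x + 9.
Step 4: lead(8x⁴ + 48x³ + 48x² − 32x + 9) ÷ lead(D) = 8x⁴ ÷ −2x² = −4x². Subtract (−4x²)·D = 8x⁴ + 32x³ − 16x². Remainder: 16x³ + 64x² − 32x + 9.
Step 5: lead(16x³ + 64x² − 32x + 9) ÷ lead(D) = 16x³ ÷ −2x² = −8x. Subtract (−8x)·D = 16x³ + 64x² − 32x. Remainder: 9.

R(x) = 9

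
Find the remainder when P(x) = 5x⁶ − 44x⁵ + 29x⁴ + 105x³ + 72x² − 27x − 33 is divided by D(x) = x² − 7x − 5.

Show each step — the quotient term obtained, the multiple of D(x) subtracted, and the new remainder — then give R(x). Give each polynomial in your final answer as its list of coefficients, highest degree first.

R = [-3]

Step 1: lead(5x⁶ − 44x⁵ + 29x⁴ + 105x³ + 72x² − 27x − 33) ÷ lead(D) = 5x⁶ ÷ x² = 5x⁴. Subtract (5x⁴)·D = 5x⁶ − 35x⁵ − 25x⁴. Remainder: −9x⁵ + 54x⁴ + 105x³ + 72x² − 27x − 33.
Step 2: lead(−9x⁵ + 54x⁴ + 105x³ + 72x² − 27x − 33) ÷ lead(D) = −9x⁵ ÷ x² = −9x³. Subtract (−9x³)·D = −9x⁵ + 63x⁴ + 45x³. Remainder: −9x⁴ + 60x³ + 72x² − 27x − 33.
Step 3: lead(−9x⁴ + 60x³ + 72x² − 27x − 33) ÷ lead(D) = −9x⁴ ÷ x² = −9x². Subtract (−9x²)·D = −9x⁴ + 63x³ + 45x². Remainder: −3x³ + 27x² − 27x − 33.
Step 4: lead(−3x³ + 27x² − 27x − 33) ÷ lead(D) = −3x³ ÷ x² = −3x. Subtract (−3x)·D = −3x³ + 21x² + 15x. Remainder: 6x² − 42x − 33.
Step 5: lead(6x² − 42x − 33) ÷ lead(D) = 6x² ÷ x² = 6. Subtract (6)·D = 6x² − 42x − 30. Remainder: −3.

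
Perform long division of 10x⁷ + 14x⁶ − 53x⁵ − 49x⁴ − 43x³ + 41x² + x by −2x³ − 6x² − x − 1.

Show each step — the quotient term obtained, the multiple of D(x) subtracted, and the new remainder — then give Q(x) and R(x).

Step 1: lead(10x⁷ + 14x⁶ − 53x⁵ − 49x⁴ − 43x³ + 41x² + x) ÷ lead(D) = 10x⁷ ÷ −2x³ = −5x⁴. Subtract (−5x⁴)·D = 10x⁷ + 30x⁶ + 5x⁵ + 5x⁴. Remainder: −16x⁶ − 58x⁵ − 54x⁴ − 43x³ + 41x² + x.
Step 2: lead(−16x⁶ − 58x⁵ − 54x⁴ − 43x³ + 41x² + x) ÷ lead(D) = −16x⁶ ÷ −2x³ = 8x³. Subtract (8x³)·D = −16x⁶ − 48x⁵ − 8x⁴ − 8x³. Remainder: −10x⁵ − 46x⁴ − 35x³ + 41x² + x.
Step 3: lead(−10x⁵ − 46x⁴ − 35x³ + 41x² + x) ÷ lead(D) = −10x⁵ ÷ −2x³ = 5x². Subtract (5x²)·D = −10x⁵ − 30x⁴ − 5x³ − 5x². Remainder: −16x⁴ − 30x³ + 46x² + x.
Step 4: lead(−16x⁴ − 30x³ + 46x² + x) ÷ lead(D) = −16x⁴ ÷ −2x³ = 8x. Subtract (8x)·D = −16x⁴ − 48x³ − 8x² − 8x. Remainder: 18x³ + 54x² + 9x.
Step 5: lead(18x³ + 54x² + 9x) ÷ lead(D) = 18x³ ÷ −2x³ = −9. Subtract (−9)·D = 18x³ + 54x² + 9x + 9. Remainder: −9.

Q(x) = −5x⁴ + 8x³ + 5x² + 8x − 9; R(x) = −9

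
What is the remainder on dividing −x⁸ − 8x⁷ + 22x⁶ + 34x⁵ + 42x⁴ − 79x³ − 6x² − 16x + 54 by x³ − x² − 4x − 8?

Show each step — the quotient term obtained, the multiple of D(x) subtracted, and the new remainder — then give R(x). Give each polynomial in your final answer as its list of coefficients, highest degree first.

Step 1: lead(−x⁸ − 8x⁷ + 22x⁶ + 34x⁵ + 42x⁴ − 79x³ − 6x² − 16x + 54) ÷ lead(D) = −x⁸ ÷ x³ = −x⁵. Subtract (−x⁵)·D = −x⁸ + x⁷ + 4x⁶ + 8x⁵. Remainder: −9x⁷ + 18x⁶ + 26x⁵ + 42x⁴ − 79x³ − 6x² − 16x + 54.
Step 2: lead(−9x⁷ + 18x⁶ + 26x⁵ + 42x⁴ − 79x³ − 6x² − 16x + 54) ÷ lead(D) = −9x⁷ ÷ x³ = −9x⁴. Subtract (−9x⁴)·D = −9x⁷ + 9x⁶ + 36x⁵ + 72x⁴. Remainder: 9x⁶ − 10x⁵ − 30x⁴ − 79x³ − 6x² − 16x + 54.
Step 3: lead(9x⁶ − 10x⁵ − 30x⁴ − 79x³ − 6x² − 16x + 54) ÷ lead(D) = 9x⁶ ÷ x³ = 9x³. Subtract (9x³)·D = 9x⁶ − 9x⁵ − 36x⁴ − 72x³. Remainder: −x⁵ + 6x⁴ − 7x³ − 6x² − 16x + 54.
Step 4: lead(−x⁵ + 6x⁴ − 7x³ − 6x² − 16x + 54) ÷ lead(D) = −x⁵ ÷ x³ = −x². Subtract (−x²)·D = −x⁵ + x⁴ + 4x³ + 8x². Remainder: 5x⁴ − 11x³ − 14x² − 16x + 54.
Step 5: lead(5x⁴ − 11x³ − 14x² − 16x + 54) ÷ lead(D) = 5x⁴ ÷ x³ = 5x. Subtract (5x)·D = 5x⁴ − 5x³ − 20x² − 40x. Remainder: −6x³ + 6x² + 24x + 54.
Step 6: lead(−6x³ + 6x² + 24x + 54) ÷ lead(D) = −6x³ ÷ x³ = −6. Subtract (−6)·D = −6x³ + 6x² + 24x + 48. Remainder: 6.

R = [6]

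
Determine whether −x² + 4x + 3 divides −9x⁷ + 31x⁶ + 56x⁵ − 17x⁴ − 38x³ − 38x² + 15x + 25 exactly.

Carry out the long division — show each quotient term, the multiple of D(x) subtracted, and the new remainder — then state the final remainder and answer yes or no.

Step 1: lead(−9x⁷ + 31x⁶ + 56x⁵ − 17x⁴ − 38x³ − 38x² + 15x + 25) ÷ lead(D) = −9x⁷ ÷ −x² = 9x⁵. Subtract (9x⁵)·D = −9x⁷ + 36x⁶ + 27x⁵. Remainder: −5x⁶ + 29x⁵ − 17x⁴ − 38x³ − 38x² + 15x + 25.
Step 2: lead(−5x⁶ + 29x⁵ − 17x⁴ − 38x³ − 38x² + 15x + 25) ÷ lead(D) = −5x⁶ ÷ −x² = 5x⁴. Subtract (5x⁴)·D = −5x⁶ + 20x⁵ + 15x⁴. Remainder: 9x⁵ − 32x⁴ − 38x³ − 38x² + 15x + 25.
Step 3: lead(9x⁵ − 32x⁴ − 38x³ − 38x² + 15x + 25) ÷ lead(D) = 9x⁵ ÷ −x² = −9x³. Subtract (−9x³)·D = 9x⁵ − 36x⁴ − 27x³. Remainder: 4x⁴ − 11x³ − 38x² + 15x + 25.
Step 4: lead(4x⁴ − 11x³ − 38x² + 15x + 25) ÷ lead(D) = 4x⁴ ÷ −x² = −4x². Subtract (−4x²)·D = 4x⁴ − 16x³ − 12x². Remainder: 5x³ − 26x² + 15x + 25.
Step 5: lead(5x³ − 26x² + 15x + 25) ÷ lead(D) = 5x³ ÷ −x² = −5x. Subtract (−5x)·D = 5x³ − 20x² − 15x. Remainder: −6x² + 30x + 25.
Step 6: lead(−6x² + 30x + 25) ÷ lead(D) = −6x² ÷ −x² = 6. Subtract (6)·D = −6x² + 24x + 18. Remainder: 6x + 7.

R(x) = 6x + 7, so D(x) is not a factor of P(x). no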